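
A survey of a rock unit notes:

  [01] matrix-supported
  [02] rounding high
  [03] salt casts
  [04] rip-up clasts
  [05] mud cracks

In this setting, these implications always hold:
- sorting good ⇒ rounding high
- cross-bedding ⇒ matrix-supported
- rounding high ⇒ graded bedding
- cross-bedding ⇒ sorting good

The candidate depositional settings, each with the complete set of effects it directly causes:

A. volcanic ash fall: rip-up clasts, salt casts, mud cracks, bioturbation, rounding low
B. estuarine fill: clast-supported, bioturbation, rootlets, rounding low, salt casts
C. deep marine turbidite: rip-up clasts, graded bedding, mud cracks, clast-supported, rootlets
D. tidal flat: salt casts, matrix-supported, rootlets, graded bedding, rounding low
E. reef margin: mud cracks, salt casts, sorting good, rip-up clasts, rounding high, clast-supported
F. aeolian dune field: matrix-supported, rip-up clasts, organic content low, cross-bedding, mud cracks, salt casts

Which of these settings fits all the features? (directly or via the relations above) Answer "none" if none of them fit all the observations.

For each candidate, compare predicted effects to what was observed:
(A) volcanic ash fall — matrix-supported NO; rounding high NO; salt casts yes; rip-up clasts yes; mud cracks yes
(B) estuarine fill — fails on matrix-supported, rounding high, rip-up clasts, mud cracks (predicts clast-supported, not matrix-supported; predicts rounding low, not rounding high)
(C) deep marine turbidite — matrix-supported NO; rounding high NO; salt casts NO; rip-up clasts yes; mud cracks yes
(D) tidal flat — matrix-supported yes; rounding high NO; salt casts yes; rip-up clasts NO; mud cracks NO
(E) reef margin — fails on matrix-supported (predicts clast-supported, not matrix-supported)
(F) aeolian dune field — accounts for every observation (rounding high via cross-bedding → sorting good → rounding high)
(F) alone accounts for all the evidence.

F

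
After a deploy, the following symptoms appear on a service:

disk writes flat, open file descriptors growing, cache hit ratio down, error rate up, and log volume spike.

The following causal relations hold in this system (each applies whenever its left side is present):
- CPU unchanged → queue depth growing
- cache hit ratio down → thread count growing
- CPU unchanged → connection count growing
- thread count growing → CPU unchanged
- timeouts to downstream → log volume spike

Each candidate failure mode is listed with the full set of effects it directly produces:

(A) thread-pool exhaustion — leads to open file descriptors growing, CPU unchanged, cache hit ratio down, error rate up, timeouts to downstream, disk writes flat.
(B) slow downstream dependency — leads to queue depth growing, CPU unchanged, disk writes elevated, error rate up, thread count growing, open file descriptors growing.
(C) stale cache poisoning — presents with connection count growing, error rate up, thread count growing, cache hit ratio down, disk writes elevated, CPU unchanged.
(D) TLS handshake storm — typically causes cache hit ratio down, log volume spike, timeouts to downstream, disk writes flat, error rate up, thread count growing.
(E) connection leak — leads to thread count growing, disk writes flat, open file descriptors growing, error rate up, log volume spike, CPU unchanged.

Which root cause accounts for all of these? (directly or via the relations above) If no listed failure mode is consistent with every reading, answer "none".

A

Checking each candidate against the observations:
(A) thread-pool exhaustion — disk writes flat yes; open file descriptors growing yes; cache hit ratio down yes; error rate up yes; log volume spike yes (by timeouts to downstream → log volume spike)
(B) slow downstream dependency — disk writes flat NO; open file descriptors growing yes; cache hit ratio down NO; error rate up yes; log volume spike NO
(C) stale cache poisoning — disk writes flat NO; open file descriptors growing NO; cache hit ratio down yes; error rate up yes; log volume spike NO
(D) TLS handshake storm — disk writes flat yes; open file descriptors growing NO; cache hit ratio down yes; error rate up yes; log volume spike yes
(E) connection leak — disk writes flat yes; open file descriptors growing yes; cache hit ratio down NO; error rate up yes; log volume spike yes
(A) is the only candidate with no mismatches.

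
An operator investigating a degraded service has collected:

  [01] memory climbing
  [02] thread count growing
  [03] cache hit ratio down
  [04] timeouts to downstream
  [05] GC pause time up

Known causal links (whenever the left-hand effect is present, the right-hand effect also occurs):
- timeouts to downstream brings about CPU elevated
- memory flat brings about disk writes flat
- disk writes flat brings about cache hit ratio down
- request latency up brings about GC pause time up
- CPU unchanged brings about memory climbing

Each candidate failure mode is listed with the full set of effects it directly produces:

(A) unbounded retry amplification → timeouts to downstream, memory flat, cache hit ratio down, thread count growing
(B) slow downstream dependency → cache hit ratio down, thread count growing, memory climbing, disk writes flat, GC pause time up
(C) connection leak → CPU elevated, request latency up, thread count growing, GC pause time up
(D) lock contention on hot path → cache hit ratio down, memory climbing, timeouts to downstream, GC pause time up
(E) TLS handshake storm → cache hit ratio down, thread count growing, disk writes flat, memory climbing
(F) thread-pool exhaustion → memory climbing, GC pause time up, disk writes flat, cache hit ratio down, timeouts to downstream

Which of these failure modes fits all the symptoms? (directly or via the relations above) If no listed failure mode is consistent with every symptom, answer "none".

none

For each candidate, compare predicted effects to what was observed:
(A) unbounded retry amplification — fails on memory climbing, GC pause time up (predicts memory flat, not memory climbing)
(B) slow downstream dependency — does not account for timeouts to downstream
(C) connection leak — memory climbing NO; thread count growing yes; cache hit ratio down NO; timeouts to downstream NO; GC pause time up yes
(D) lock contention on hot path — memory climbing yes; thread count growing NO; cache hit ratio down yes; timeouts to downstream yes; GC pause time up yes
(E) TLS handshake storm — memory climbing yes; thread count growing yes; cache hit ratio down yes; timeouts to downstream NO; GC pause time up NO
(F) thread-pool exhaustion — does not account for thread count growing
No candidate is consistent with all observations.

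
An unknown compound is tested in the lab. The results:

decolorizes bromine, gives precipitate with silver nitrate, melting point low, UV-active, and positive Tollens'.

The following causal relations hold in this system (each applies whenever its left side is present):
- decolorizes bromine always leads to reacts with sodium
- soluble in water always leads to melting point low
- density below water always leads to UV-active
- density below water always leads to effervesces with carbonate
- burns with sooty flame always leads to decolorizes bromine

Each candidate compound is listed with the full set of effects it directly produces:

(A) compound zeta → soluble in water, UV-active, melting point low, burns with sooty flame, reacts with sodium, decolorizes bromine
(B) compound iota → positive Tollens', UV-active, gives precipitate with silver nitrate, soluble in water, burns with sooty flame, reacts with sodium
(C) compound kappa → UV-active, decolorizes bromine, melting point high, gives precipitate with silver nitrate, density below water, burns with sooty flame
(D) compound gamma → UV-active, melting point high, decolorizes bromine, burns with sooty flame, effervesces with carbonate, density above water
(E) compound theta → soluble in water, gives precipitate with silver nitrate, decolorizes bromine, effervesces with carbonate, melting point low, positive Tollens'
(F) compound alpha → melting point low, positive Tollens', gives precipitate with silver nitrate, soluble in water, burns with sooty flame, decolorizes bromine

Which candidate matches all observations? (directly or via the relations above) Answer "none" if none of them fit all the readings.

Per-candidate check:
(A) compound zeta — decolorizes bromine +; gives precipitate with silver nitrate -; melting point low +; UV-active +; positive Tollens' -
(B) compound iota — accounts for every observation (decolorizes bromine via burns with sooty flame → decolorizes bromine)
(C) compound kappa — decolorizes bromine +; gives precipitate with silver nitrate +; melting point low -; UV-active +; positive Tollens' -
(D) compound gamma — fails on gives precipitate with silver nitrate, melting point low, positive Tollens' (predicts melting point high, not melting point low)
(E) compound theta — decolorizes bromine +; gives precipitate with silver nitrate +; melting point low +; UV-active -; positive Tollens' +
(F) compound alpha — decolorizes bromine +; gives precipitate with silver nitrate +; melting point low +; UV-active -; positive Tollens' +
(B) is the only candidate with no mismatches.

B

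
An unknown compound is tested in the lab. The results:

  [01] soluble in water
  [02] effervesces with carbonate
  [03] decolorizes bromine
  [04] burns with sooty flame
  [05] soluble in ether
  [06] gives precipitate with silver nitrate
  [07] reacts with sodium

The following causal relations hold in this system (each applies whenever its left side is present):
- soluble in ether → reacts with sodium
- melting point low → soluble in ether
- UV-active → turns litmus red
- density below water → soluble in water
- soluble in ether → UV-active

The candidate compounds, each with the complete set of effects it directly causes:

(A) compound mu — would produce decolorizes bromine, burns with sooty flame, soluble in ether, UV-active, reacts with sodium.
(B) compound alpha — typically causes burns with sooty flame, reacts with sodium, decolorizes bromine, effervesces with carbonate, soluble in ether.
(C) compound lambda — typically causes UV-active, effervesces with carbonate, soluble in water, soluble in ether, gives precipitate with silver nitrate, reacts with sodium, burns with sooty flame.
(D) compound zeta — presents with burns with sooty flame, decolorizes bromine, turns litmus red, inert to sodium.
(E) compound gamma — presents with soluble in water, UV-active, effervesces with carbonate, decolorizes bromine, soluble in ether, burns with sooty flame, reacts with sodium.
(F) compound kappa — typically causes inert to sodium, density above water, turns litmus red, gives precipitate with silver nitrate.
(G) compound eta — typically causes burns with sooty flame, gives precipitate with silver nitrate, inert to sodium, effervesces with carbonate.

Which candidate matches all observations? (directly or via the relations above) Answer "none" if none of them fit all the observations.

none

Per-candidate check:
(A) compound mu — does not account for soluble in water, effervesces with carbonate, gives precipitate with silver nitrate
(B) compound alpha — does not account for soluble in water, gives precipitate with silver nitrate
(C) compound lambda — soluble in water yes; effervesces with carbonate yes; decolorizes bromine NO; burns with sooty flame yes; soluble in ether yes; gives precipitate with silver nitrate yes; reacts with sodium yes
(D) compound zeta — fails on soluble in water, effervesces with carbonate, soluble in ether, gives precipitate with silver nitrate, reacts with sodium (predicts inert to sodium, not reacts with sodium)
(E) compound gamma — does not account for gives precipitate with silver nitrate
(F) compound kappa — soluble in water NO; effervesces with carbonate NO; decolorizes bromine NO; burns with sooty flame NO; soluble in ether NO; gives precipitate with silver nitrate yes; reacts with sodium NO
(G) compound eta — fails on soluble in water, decolorizes bromine, soluble in ether, reacts with sodium (predicts inert to sodium, not reacts with sodium)
No candidate is consistent with all observations.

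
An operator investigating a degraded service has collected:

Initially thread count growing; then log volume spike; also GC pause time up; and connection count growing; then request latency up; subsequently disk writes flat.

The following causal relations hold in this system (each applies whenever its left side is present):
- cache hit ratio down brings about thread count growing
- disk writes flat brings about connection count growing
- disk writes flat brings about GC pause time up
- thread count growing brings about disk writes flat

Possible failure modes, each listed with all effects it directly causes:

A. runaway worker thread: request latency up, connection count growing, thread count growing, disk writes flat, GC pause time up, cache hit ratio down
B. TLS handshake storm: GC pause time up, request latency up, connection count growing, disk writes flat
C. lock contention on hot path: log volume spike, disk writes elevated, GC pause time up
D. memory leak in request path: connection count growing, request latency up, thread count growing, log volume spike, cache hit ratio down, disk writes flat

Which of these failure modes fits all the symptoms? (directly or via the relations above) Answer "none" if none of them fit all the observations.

Per-candidate check:
(A) runaway worker thread — thread count growing ✓; log volume spike ✗; GC pause time up ✓; connection count growing ✓; request latency up ✓; disk writes flat ✓
(B) TLS handshake storm — thread count growing ✗; log volume spike ✗; GC pause time up ✓; connection count growing ✓; request latency up ✓; disk writes flat ✓
(C) lock contention on hot path — fails on thread count growing, connection count growing, request latency up, disk writes flat (predicts disk writes elevated, not disk writes flat)
(D) memory leak in request path — thread count growing ✓; log volume spike ✓; GC pause time up ✓ (through disk writes flat → GC pause time up); connection count growing ✓; request latency up ✓; disk writes flat ✓
(D) alone accounts for all the evidence.

D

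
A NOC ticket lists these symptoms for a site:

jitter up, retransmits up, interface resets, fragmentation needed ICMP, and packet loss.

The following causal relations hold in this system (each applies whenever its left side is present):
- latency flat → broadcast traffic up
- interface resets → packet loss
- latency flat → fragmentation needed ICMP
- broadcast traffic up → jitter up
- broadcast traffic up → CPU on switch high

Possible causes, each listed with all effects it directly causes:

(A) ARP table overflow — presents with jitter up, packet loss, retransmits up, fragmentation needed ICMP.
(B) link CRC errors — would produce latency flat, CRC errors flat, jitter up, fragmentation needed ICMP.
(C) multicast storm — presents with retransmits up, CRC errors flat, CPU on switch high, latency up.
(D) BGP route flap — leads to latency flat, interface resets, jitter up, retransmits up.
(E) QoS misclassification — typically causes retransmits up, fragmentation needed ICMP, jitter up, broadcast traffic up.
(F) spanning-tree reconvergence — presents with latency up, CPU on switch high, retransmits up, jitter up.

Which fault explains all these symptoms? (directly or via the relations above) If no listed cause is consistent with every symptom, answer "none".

Per-candidate check:
(A) ARP table overflow — does not account for interface resets
(B) link CRC errors — jitter up match; retransmits up miss; interface resets miss; fragmentation needed ICMP match; packet loss miss
(C) multicast storm — does not account for jitter up, interface resets, fragmentation needed ICMP, packet loss
(D) BGP route flap — jitter up match; retransmits up match; interface resets match; fragmentation needed ICMP match (through latency flat → fragmentation needed ICMP); packet loss match (through interface resets → packet loss)
(E) QoS misclassification — does not account for interface resets, packet loss
(F) spanning-tree reconvergence — jitter up match; retransmits up match; interface resets miss; fragmentation needed ICMP miss; packet loss miss
(D) is the only candidate with no mismatches.

D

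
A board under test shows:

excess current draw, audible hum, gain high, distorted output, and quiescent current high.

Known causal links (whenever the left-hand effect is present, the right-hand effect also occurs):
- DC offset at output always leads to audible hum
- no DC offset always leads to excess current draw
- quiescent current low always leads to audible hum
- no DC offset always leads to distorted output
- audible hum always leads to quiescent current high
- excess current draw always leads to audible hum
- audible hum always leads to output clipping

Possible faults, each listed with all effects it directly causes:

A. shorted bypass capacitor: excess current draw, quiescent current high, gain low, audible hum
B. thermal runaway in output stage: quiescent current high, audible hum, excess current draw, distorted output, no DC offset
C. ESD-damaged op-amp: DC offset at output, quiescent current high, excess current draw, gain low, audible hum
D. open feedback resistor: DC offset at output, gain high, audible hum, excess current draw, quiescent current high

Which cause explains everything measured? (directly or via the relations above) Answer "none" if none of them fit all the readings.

none

Testing each hypothesis:
(A) shorted bypass capacitor — fails on gain high, distorted output (predicts gain low, not gain high)
(B) thermal runaway in output stage — does not account for gain high
(C) ESD-damaged op-amp — excess current draw yes; audible hum yes; gain high NO; distorted output NO; quiescent current high yes
(D) open feedback resistor — excess current draw yes; audible hum yes; gain high yes; distorted output NO; quiescent current high yes
None of the listed candidates fits everything.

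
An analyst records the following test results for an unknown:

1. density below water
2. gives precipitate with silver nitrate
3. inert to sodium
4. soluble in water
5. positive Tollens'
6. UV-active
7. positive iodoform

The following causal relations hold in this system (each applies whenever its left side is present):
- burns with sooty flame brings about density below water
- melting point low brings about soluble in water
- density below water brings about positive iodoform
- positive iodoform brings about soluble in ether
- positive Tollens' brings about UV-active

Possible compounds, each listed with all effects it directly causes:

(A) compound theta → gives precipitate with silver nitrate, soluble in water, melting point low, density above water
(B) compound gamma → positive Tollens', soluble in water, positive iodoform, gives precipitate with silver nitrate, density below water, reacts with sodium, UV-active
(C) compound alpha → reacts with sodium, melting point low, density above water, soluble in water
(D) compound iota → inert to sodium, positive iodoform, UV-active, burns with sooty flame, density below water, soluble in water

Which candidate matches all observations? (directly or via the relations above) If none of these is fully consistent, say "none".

Testing each hypothesis:
(A) compound theta — fails on density below water, inert to sodium, positive Tollens', UV-active, positive iodoform (predicts density above water, not density below water)
(B) compound gamma — fails on inert to sodium (predicts reacts with sodium, not inert to sodium)
(C) compound alpha — density below water NO; gives precipitate with silver nitrate NO; inert to sodium NO; soluble in water yes; positive Tollens' NO; UV-active NO; positive iodoform NO
(D) compound iota — does not account for gives precipitate with silver nitrate, positive Tollens'
None of the listed candidates fits everything.

none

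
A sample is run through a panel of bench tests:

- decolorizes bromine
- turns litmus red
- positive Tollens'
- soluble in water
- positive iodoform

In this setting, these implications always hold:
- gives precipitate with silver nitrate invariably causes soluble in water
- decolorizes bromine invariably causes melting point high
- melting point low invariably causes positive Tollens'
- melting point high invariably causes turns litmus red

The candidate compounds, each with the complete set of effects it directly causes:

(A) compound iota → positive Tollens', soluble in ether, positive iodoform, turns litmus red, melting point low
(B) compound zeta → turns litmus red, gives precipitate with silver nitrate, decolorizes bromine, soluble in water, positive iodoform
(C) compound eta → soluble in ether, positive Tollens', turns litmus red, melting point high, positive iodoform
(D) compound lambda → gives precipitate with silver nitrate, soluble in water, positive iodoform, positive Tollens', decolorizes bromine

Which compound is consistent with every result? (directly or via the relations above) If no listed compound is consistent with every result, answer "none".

Testing each hypothesis:
(A) compound iota — decolorizes bromine -; turns litmus red +; positive Tollens' +; soluble in water -; positive iodoform +
(B) compound zeta — decolorizes bromine +; turns litmus red +; positive Tollens' -; soluble in water +; positive iodoform +
(C) compound eta — decolorizes bromine -; turns litmus red +; positive Tollens' +; soluble in water -; positive iodoform +
(D) compound lambda — accounts for every observation (turns litmus red by decolorizes bromine → melting point high → turns litmus red)
(D) alone accounts for all the evidence.

D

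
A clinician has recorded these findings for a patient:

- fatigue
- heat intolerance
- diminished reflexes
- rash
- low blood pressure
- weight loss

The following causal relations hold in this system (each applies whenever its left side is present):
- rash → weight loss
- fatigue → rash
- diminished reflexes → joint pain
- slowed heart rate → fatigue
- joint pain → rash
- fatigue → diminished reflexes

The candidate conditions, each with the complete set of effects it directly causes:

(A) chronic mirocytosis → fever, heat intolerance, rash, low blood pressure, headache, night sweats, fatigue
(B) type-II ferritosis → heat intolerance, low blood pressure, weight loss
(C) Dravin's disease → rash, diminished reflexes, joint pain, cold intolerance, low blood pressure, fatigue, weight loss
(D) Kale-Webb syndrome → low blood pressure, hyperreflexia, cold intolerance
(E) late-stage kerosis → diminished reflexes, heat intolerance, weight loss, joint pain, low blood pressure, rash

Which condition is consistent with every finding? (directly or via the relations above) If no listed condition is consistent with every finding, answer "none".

A

Per-candidate check:
(A) chronic mirocytosis — accounts for every observation (diminished reflexes by fatigue → diminished reflexes)
(B) type-II ferritosis — does not account for fatigue, diminished reflexes, rash
(C) Dravin's disease — fatigue ✓; heat intolerance ✗; diminished reflexes ✓; rash ✓; low blood pressure ✓; weight loss ✓
(D) Kale-Webb syndrome — fatigue ✗; heat intolerance ✗; diminished reflexes ✗; rash ✗; low blood pressure ✓; weight loss ✗
(E) late-stage kerosis — fatigue ✗; heat intolerance ✓; diminished reflexes ✓; rash ✓; low blood pressure ✓; weight loss ✓
(A) alone accounts for all the evidence.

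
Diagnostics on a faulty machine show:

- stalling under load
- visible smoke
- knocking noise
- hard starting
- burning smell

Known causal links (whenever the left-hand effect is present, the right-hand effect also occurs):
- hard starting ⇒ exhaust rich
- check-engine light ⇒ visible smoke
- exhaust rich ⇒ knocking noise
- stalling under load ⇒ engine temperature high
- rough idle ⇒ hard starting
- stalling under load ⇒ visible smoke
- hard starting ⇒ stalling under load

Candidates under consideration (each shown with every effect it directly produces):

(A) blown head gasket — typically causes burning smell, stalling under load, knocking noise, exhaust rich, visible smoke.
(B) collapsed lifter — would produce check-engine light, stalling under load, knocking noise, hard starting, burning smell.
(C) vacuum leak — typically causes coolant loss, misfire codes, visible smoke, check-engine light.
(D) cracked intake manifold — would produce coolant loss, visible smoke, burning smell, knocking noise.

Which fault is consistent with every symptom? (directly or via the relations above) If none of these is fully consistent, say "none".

Checking each candidate against the observations:
(A) blown head gasket — stalling under load yes; visible smoke yes; knocking noise yes; hard starting NO; burning smell yes
(B) collapsed lifter — accounts for every observation (visible smoke by check-engine light → visible smoke)
(C) vacuum leak — stalling under load NO; visible smoke yes; knocking noise NO; hard starting NO; burning smell NO
(D) cracked intake manifold — stalling under load NO; visible smoke yes; knocking noise yes; hard starting NO; burning smell yes
(B) alone accounts for all the evidence.

B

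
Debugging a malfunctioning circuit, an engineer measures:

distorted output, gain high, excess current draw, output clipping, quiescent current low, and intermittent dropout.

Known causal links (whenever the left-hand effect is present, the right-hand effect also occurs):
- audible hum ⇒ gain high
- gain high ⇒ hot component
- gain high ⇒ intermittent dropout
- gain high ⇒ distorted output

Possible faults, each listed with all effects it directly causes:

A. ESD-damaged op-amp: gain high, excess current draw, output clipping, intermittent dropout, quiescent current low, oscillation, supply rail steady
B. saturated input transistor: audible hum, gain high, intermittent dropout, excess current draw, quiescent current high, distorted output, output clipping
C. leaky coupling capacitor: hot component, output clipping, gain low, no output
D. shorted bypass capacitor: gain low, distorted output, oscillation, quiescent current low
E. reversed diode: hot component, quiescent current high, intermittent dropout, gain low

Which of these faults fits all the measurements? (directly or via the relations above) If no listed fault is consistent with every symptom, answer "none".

Testing each hypothesis:
(A) ESD-damaged op-amp — accounts for every observation (distorted output through gain high → distorted output)
(B) saturated input transistor — fails on quiescent current low (predicts quiescent current high, not quiescent current low)
(C) leaky coupling capacitor — fails on distorted output, gain high, excess current draw, quiescent current low, intermittent dropout (predicts gain low, not gain high)
(D) shorted bypass capacitor — distorted output +; gain high -; excess current draw -; output clipping -; quiescent current low +; intermittent dropout -
(E) reversed diode — fails on distorted output, gain high, excess current draw, output clipping, quiescent current low (predicts gain low, not gain high; predicts quiescent current high, not quiescent current low)
Only (A) is consistent with every observation.

A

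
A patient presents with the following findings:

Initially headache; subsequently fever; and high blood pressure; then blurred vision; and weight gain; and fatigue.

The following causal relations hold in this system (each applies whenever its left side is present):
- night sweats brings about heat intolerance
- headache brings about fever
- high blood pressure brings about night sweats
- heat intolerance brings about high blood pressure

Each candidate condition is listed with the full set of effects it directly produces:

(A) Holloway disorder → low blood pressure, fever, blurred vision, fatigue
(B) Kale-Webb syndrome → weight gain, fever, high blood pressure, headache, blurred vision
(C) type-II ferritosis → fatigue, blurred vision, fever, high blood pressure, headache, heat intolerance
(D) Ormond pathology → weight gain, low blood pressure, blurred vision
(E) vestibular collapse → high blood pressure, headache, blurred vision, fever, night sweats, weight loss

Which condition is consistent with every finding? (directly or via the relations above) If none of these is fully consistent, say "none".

none

Per-candidate check:
(A) Holloway disorder — headache miss; fever match; high blood pressure miss; blurred vision match; weight gain miss; fatigue match
(B) Kale-Webb syndrome — headache match; fever match; high blood pressure match; blurred vision match; weight gain match; fatigue miss
(C) type-II ferritosis — headache match; fever match; high blood pressure match; blurred vision match; weight gain miss; fatigue match
(D) Ormond pathology — fails on headache, fever, high blood pressure, fatigue (predicts low blood pressure, not high blood pressure)
(E) vestibular collapse — headache match; fever match; high blood pressure match; blurred vision match; weight gain miss; fatigue miss
No candidate is consistent with all observations.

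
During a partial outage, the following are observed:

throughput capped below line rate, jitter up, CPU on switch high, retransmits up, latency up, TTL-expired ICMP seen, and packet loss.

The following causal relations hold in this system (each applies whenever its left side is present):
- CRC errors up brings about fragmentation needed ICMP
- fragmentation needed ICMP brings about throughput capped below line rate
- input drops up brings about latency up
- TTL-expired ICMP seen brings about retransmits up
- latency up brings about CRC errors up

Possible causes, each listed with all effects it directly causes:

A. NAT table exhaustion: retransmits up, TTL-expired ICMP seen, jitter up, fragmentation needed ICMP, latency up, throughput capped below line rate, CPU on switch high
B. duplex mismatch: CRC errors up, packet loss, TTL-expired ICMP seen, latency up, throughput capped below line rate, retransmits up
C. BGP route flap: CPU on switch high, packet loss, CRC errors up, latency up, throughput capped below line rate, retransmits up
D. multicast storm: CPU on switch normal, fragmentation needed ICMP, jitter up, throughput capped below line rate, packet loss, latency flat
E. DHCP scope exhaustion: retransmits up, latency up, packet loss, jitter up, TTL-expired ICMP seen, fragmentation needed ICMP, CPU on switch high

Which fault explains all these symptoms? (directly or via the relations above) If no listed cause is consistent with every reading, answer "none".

Per-candidate check:
(A) NAT table exhaustion — throughput capped below line rate yes; jitter up yes; CPU on switch high yes; retransmits up yes; latency up yes; TTL-expired ICMP seen yes; packet loss NO
(B) duplex mismatch — throughput capped below line rate yes; jitter up NO; CPU on switch high NO; retransmits up yes; latency up yes; TTL-expired ICMP seen yes; packet loss yes
(C) BGP route flap — does not account for jitter up, TTL-expired ICMP seen
(D) multicast storm — throughput capped below line rate yes; jitter up yes; CPU on switch high NO; retransmits up NO; latency up NO; TTL-expired ICMP seen NO; packet loss yes
(E) DHCP scope exhaustion — throughput capped below line rate yes (through fragmentation needed ICMP → throughput capped below line rate); jitter up yes; CPU on switch high yes; retransmits up yes; latency up yes; TTL-expired ICMP seen yes; packet loss yes
(E) alone accounts for all the evidence.

E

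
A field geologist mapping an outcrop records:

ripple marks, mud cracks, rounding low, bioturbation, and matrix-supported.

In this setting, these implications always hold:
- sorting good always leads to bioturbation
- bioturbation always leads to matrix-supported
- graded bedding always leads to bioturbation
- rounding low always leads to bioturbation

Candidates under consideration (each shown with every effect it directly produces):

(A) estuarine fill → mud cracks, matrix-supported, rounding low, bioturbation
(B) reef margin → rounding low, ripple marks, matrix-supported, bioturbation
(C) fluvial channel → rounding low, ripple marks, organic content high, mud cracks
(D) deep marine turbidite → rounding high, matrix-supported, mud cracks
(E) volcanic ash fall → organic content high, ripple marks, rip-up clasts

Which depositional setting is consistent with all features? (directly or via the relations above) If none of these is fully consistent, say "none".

Testing each hypothesis:
(A) estuarine fill — ripple marks miss; mud cracks match; rounding low match; bioturbation match; matrix-supported match
(B) reef margin — does not account for mud cracks
(C) fluvial channel — ripple marks match; mud cracks match; rounding low match; bioturbation match (via rounding low → bioturbation); matrix-supported match (via rounding low → bioturbation → matrix-supported)
(D) deep marine turbidite — ripple marks miss; mud cracks match; rounding low miss; bioturbation miss; matrix-supported match
(E) volcanic ash fall — ripple marks match; mud cracks miss; rounding low miss; bioturbation miss; matrix-supported miss
(C) alone accounts for all the evidence.

C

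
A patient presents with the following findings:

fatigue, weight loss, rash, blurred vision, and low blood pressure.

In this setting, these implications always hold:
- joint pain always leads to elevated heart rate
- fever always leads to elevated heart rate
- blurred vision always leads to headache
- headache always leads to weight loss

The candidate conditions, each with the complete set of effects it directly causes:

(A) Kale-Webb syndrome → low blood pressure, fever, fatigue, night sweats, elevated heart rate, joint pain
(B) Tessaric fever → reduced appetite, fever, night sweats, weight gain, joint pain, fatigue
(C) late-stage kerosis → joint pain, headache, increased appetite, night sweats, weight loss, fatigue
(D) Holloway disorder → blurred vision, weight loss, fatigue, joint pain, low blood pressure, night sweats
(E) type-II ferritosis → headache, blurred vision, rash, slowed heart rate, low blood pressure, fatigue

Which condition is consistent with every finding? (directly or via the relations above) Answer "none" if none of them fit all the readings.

For each candidate, compare predicted effects to what was observed:
(A) Kale-Webb syndrome — does not account for weight loss, rash, blurred vision
(B) Tessaric fever — fatigue match; weight loss miss; rash miss; blurred vision miss; low blood pressure miss
(C) late-stage kerosis — does not account for rash, blurred vision, low blood pressure
(D) Holloway disorder — fatigue match; weight loss match; rash miss; blurred vision match; low blood pressure match
(E) type-II ferritosis — fatigue match; weight loss match (via headache → weight loss); rash match; blurred vision match; low blood pressure match
(E) alone accounts for all the evidence.

E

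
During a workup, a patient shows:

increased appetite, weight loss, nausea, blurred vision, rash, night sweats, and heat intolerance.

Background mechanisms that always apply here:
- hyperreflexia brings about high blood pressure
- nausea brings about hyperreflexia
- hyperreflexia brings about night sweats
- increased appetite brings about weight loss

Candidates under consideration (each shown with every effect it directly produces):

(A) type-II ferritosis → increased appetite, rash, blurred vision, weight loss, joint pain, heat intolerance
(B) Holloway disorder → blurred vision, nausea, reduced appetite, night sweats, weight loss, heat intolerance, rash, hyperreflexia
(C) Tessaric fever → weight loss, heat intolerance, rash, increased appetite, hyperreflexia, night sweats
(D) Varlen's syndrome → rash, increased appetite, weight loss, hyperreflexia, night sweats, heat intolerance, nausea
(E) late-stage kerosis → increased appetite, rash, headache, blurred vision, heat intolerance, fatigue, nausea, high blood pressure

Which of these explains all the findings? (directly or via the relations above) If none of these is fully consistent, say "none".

For each candidate, compare predicted effects to what was observed:
(A) type-II ferritosis — does not account for nausea, night sweats
(B) Holloway disorder — fails on increased appetite (predicts reduced appetite, not increased appetite)
(C) Tessaric fever — does not account for nausea, blurred vision
(D) Varlen's syndrome — increased appetite +; weight loss +; nausea +; blurred vision -; rash +; night sweats +; heat intolerance +
(E) late-stage kerosis — accounts for every observation (weight loss through increased appetite → weight loss)
Only (E) is consistent with every observation.

E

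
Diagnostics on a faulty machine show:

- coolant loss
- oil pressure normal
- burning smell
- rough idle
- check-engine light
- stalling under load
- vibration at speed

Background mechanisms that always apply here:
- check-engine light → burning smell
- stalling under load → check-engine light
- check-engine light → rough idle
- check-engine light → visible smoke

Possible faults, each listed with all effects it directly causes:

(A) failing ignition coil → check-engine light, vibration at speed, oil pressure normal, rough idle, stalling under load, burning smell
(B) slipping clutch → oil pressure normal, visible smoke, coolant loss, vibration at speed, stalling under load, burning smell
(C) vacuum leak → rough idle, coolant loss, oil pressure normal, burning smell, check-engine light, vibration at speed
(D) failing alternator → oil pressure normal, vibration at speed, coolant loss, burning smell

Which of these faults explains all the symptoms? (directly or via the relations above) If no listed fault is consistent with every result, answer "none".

B

Per-candidate check:
(A) failing ignition coil — does not account for coolant loss
(B) slipping clutch — accounts for every observation (rough idle through stalling under load → check-engine light → rough idle)
(C) vacuum leak — coolant loss +; oil pressure normal +; burning smell +; rough idle +; check-engine light +; stalling under load -; vibration at speed +
(D) failing alternator — coolant loss +; oil pressure normal +; burning smell +; rough idle -; check-engine light -; stalling under load -; vibration at speed +
(B) is the only candidate with no mismatches.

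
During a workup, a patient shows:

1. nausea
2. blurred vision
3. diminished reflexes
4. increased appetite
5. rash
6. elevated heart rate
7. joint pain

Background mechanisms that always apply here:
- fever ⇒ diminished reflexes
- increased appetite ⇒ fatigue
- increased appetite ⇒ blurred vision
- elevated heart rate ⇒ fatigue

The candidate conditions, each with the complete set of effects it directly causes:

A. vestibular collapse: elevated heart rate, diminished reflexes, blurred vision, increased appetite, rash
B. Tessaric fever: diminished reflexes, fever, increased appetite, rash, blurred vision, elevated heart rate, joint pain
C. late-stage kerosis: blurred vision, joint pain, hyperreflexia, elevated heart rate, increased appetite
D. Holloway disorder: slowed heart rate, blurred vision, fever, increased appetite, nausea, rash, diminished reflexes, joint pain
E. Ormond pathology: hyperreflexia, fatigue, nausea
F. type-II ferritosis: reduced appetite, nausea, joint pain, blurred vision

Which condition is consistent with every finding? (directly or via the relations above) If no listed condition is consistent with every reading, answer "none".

For each candidate, compare predicted effects to what was observed:
(A) vestibular collapse — does not account for nausea, joint pain
(B) Tessaric fever — does not account for nausea
(C) late-stage kerosis — fails on nausea, diminished reflexes, rash (predicts hyperreflexia, not diminished reflexes)
(D) Holloway disorder — nausea ✓; blurred vision ✓; diminished reflexes ✓; increased appetite ✓; rash ✓; elevated heart rate ✗; joint pain ✓
(E) Ormond pathology — fails on blurred vision, diminished reflexes, increased appetite, rash, elevated heart rate, joint pain (predicts hyperreflexia, not diminished reflexes)
(F) type-II ferritosis — nausea ✓; blurred vision ✓; diminished reflexes ✗; increased appetite ✗; rash ✗; elevated heart rate ✗; joint pain ✓
Every candidate fails on at least one observation.

none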